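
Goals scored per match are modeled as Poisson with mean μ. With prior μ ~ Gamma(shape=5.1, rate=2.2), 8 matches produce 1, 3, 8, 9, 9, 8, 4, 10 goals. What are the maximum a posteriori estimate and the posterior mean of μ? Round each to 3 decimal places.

Σ counts = 52. Posterior: Gamma(shape = 5.1+52 = 57.1, rate = 2.2+8 = 10.2).
Mode = (α−1)/β = 56.1/10.2 = 5.500.
Mean = α/β = 57.1/10.2 = 5.598.

MAP = 5.500, posterior mean = 5.598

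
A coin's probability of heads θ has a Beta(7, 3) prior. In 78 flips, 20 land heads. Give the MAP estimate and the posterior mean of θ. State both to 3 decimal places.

MAP = 0.302, posterior mean = 0.307

Posterior: Beta(7+20, 3+58) = Beta(27, 61).
Mode = (27−1)/(27+61−2) = 26/86 = 0.302.
Mean = 27/(27+61) = 27/88 = 0.307.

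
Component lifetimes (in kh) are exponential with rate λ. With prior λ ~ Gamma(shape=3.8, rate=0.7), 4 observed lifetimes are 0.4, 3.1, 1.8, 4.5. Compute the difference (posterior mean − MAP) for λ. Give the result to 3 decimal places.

Σ times = 9.8. Posterior: Gamma(shape = 3.8+4 = 7.8, rate = 0.7+9.8 = 10.5).
Mode = (α−1)/β = 6.8/10.5 = 0.648.
Mean = α/β = 7.8/10.5 = 0.743.
Difference = 0.743 − 0.648 = 0.095.

0.095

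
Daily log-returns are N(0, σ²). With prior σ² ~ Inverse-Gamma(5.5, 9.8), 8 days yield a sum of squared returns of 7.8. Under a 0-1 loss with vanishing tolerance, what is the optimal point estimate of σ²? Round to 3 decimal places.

Posterior: Inverse-Gamma(shape = 5.5+8/2 = 9.5, scale = 9.8+7.8/2 = 13.7).
Mode = β/(α+1) = 13.7/10.5 = 1.305.
Mean = β/(α−1) = 13.7/8.5 = 1.612.
This is the posterior mode — the MAP estimate.

1.305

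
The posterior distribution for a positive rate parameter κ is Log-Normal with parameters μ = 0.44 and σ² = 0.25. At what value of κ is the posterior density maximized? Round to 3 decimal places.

Mode = exp(μ − σ²) = exp(0.19) = 1.209.
Mean = exp(μ + σ²/2) = exp(0.565) = 1.759.
This is the posterior mode — the MAP estimate.

1.209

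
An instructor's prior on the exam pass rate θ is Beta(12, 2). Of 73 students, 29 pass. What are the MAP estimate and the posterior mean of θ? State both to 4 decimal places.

MAP = 0.4706; posterior mean = 0.4713

Posterior: Beta(12+29, 2+44) = Beta(41, 46).
Mode = (41−1)/(41+46−2) = 40/85 = 0.4706.
Mean = 41/(41+46) = 41/87 = 0.4713.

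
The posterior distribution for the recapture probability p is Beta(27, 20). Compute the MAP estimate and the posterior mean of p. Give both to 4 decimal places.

p_MAP = 0.5778, E[p|data] = 0.5745

Mode = (27−1)/(27+20−2) = 26/45 = 0.5778.
Mean = 27/(27+20) = 27/47 = 0.5745.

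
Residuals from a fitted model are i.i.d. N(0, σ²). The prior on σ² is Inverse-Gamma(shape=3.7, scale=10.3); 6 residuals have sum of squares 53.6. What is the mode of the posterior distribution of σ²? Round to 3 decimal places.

4.818

Posterior: Inverse-Gamma(shape = 3.7+6/2 = 6.7, scale = 10.3+53.6/2 = 37.1).
Mode = β/(α+1) = 37.1/7.7 = 4.818.
Mean = β/(α−1) = 37.1/5.7 = 6.509.
This is the posterior mode — the MAP estimate.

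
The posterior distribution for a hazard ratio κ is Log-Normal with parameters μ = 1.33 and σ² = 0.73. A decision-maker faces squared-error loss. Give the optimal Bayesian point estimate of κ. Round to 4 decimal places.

Mode = exp(μ − σ²) = exp(0.60) = 1.8221.
Mean = exp(μ + σ²/2) = exp(1.695) = 5.4466.
Squared-error loss ⇒ the optimal estimator is the posterior mean.

5.4466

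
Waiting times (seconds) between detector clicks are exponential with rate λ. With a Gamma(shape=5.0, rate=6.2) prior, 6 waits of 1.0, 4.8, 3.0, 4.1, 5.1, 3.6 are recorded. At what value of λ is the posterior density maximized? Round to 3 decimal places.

0.360

Σ times = 21.6. Posterior: Gamma(shape = 5.0+6 = 11.0, rate = 6.2+21.6 = 27.8).
Mode = (α−1)/β = 10.0/27.8 = 0.360.
Mean = α/β = 11.0/27.8 = 0.396.
This is the posterior mode — the MAP estimate.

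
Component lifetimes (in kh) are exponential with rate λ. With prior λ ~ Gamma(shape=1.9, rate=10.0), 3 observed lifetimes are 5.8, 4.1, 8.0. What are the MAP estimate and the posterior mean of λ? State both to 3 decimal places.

Σ times = 17.9. Posterior: Gamma(shape = 1.9+3 = 4.9, rate = 10.0+17.9 = 27.9).
Mode = (α−1)/β = 3.9/27.9 = 0.140.
Mean = α/β = 4.9/27.9 = 0.176.
Right-skewed posterior ⇒ mode < mean.

λ_MAP = 0.140, E[λ|data] = 0.176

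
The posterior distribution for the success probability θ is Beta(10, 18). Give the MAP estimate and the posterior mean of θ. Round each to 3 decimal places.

MAP: 0.346. Posterior mean: 0.357.

Mode = (10−1)/(10+18−2) = 9/26 = 0.346.
Mean = 10/(10+18) = 10/28 = 0.357.
The posterior is right-skewed, so the mean exceeds the mode.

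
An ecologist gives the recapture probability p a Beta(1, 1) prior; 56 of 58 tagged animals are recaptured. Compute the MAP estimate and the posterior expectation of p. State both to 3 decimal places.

Posterior: Beta(1+56, 1+2) = Beta(57, 3).
Mode = (57−1)/(57+3−2) = 56/58 = 0.966.
With a flat prior the MAP equals the MLE, 56/58.
Mean = 57/(57+3) = 57/60 = 0.950.

MAP: 0.966. Posterior mean: 0.950.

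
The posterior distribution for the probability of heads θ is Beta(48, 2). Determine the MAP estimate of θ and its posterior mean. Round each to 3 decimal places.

MAP = 0.979, posterior mean = 0.960

Mode = (48−1)/(48+2−2) = 47/48 = 0.979.
Mean = 48/(48+2) = 48/50 = 0.960.
The mean is pulled below the mode by the posterior's left skew.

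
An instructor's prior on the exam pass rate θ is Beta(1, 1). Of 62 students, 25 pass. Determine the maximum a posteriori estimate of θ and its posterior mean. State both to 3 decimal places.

MAP = 0.403, posterior mean = 0.406

Posterior: Beta(1+25, 1+37) = Beta(26, 38).
Mode = (26−1)/(26+38−2) = 25/62 = 0.403.
With a flat prior the MAP equals the MLE, 25/62.
Mean = 26/(26+38) = 26/64 = 0.406.
Mean > mode: the posterior has a right tail.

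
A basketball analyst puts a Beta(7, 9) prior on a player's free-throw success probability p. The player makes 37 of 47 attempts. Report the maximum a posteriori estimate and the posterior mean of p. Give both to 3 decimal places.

MAP = 0.705; posterior mean = 0.698

Posterior: Beta(7+37, 9+10) = Beta(44, 19).
Mode = (44−1)/(44+19−2) = 43/61 = 0.705.
Mean = 44/(44+19) = 44/63 = 0.698.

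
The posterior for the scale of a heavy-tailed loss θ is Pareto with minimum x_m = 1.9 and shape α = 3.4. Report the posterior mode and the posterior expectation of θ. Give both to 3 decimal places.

The Pareto density is strictly decreasing on [x_m, ∞), so the mode is x_m = 1.900.
Mean = α·x_m/(α−1) = 3.4·1.9/2.4 = 2.692.
Mean > mode: the posterior has a right tail.

posterior mode = 1.900, posterior expectation = 2.692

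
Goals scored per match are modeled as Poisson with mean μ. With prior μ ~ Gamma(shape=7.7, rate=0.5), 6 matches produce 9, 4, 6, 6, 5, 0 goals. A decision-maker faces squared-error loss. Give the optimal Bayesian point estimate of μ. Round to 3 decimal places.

5.800

Σ counts = 30. Posterior: Gamma(shape = 7.7+30 = 37.7, rate = 0.5+6 = 6.5).
Mode = (α−1)/β = 36.7/6.5 = 5.646.
Mean = α/β = 37.7/6.5 = 5.800.
Squared-error loss ⇒ the optimal estimator is the posterior mean.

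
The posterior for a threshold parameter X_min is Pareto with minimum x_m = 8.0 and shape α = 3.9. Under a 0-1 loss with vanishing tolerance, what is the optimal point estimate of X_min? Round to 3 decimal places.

8.000

The Pareto density is strictly decreasing on [x_m, ∞), so the mode is x_m = 8.000.
Mean = α·x_m/(α−1) = 3.9·8.0/2.9 = 10.759.
This is the posterior mode — the MAP estimate.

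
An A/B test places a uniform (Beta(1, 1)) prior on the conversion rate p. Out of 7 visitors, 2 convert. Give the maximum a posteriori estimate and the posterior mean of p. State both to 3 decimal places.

Posterior: Beta(1+2, 1+5) = Beta(3, 6).
Mode = (3−1)/(3+6−2) = 2/7 = 0.286.
With a flat prior the MAP equals the MLE, 2/7.
Mean = 3/(3+6) = 3/9 = 0.333.

maximum a posteriori estimate = 0.286, posterior mean = 0.333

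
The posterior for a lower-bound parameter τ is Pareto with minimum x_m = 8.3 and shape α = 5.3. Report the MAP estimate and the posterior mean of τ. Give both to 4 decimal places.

The Pareto density is strictly decreasing on [x_m, ∞), so the mode is x_m = 8.3000.
Mean = α·x_m/(α−1) = 5.3·8.3/4.3 = 10.2302.

MAP estimate = 8.3000, posterior mean = 10.2302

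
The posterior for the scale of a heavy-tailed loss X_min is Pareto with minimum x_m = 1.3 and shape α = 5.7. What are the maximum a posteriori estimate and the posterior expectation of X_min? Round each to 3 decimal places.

maximum a posteriori estimate = 1.300, posterior expectation = 1.577

The Pareto density is strictly decreasing on [x_m, ∞), so the mode is x_m = 1.300.
Mean = α·x_m/(α−1) = 5.7·1.3/4.7 = 1.577.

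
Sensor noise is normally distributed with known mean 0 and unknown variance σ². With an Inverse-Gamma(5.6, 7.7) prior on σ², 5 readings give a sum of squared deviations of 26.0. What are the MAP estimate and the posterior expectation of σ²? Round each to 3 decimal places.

Posterior: Inverse-Gamma(shape = 5.6+5/2 = 8.1, scale = 7.7+26.0/2 = 20.7).
Mode = β/(α+1) = 20.7/9.1 = 2.275.
Mean = β/(α−1) = 20.7/7.1 = 2.915.
Mean > mode: the posterior has a right tail.

σ²_MAP = 2.275, E[σ²|data] = 2.915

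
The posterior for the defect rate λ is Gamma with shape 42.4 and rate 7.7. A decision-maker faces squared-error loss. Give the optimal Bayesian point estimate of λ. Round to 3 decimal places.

5.506

Mode = (α−1)/β = 41.4/7.7 = 5.377.
Mean = α/β = 42.4/7.7 = 5.506.
Squared-error loss ⇒ the optimal estimator is the posterior mean.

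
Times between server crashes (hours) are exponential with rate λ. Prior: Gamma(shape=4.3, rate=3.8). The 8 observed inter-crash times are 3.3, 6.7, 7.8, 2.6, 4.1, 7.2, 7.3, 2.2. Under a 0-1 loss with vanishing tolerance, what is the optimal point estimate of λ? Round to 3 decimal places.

Σ times = 41.2. Posterior: Gamma(shape = 4.3+8 = 12.3, rate = 3.8+41.2 = 45.0).
Mode = (α−1)/β = 11.3/45.0 = 0.251.
Mean = α/β = 12.3/45.0 = 0.273.
This is the posterior mode — the MAP estimate.

0.251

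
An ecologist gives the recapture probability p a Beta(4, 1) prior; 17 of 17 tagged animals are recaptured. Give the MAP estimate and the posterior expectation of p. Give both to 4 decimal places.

MAP: 1.0000. Posterior mean: 0.9545.

Posterior: Beta(4+17, 1+0) = Beta(21, 1).
Since β = 1 ≤ 1 and α > 1, the Beta density is monotone increasing on [0,1]; the mode is at 1.
Mean = 21/(21+1) = 0.9545.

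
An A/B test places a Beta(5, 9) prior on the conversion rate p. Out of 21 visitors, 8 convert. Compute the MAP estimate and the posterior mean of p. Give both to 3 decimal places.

Posterior: Beta(5+8, 9+13) = Beta(13, 22).
Mode = (13−1)/(13+22−2) = 12/33 = 0.364.
Mean = 13/(13+22) = 13/35 = 0.371.
Mean > mode: the posterior has a right tail.

MAP = 0.364; posterior mean = 0.371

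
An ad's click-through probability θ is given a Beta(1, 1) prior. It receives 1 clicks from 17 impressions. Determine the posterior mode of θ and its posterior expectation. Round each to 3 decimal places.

Posterior: Beta(1+1, 1+16) = Beta(2, 17).
Mode = (2−1)/(2+17−2) = 1/17 = 0.059.
With a flat prior the MAP equals the MLE, 1/17.
Mean = 2/(2+17) = 2/19 = 0.105.
The mean is pulled above the mode by the posterior's right skew.

MAP = 0.059, posterior mean = 0.105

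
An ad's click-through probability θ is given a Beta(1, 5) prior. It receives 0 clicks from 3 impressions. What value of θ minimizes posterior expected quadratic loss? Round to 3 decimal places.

0.111

Posterior: Beta(1+0, 5+3) = Beta(1, 8).
Since α = 1 ≤ 1 and β > 1, the Beta density is monotone decreasing on [0,1]; the mode is at 0.
Mean = 1/(1+8) = 0.111.
Quadratic loss ⇒ the optimal estimator is the posterior mean.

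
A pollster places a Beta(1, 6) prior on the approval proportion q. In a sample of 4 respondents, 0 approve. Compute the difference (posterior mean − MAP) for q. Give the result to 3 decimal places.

Posterior: Beta(1+0, 6+4) = Beta(1, 10).
Since α = 1 ≤ 1 and β > 1, the Beta density is monotone decreasing on [0,1]; the mode is at 0.
Mean = 1/(1+10) = 0.091.
Difference = 0.091 − 0.000 = 0.091.

0.091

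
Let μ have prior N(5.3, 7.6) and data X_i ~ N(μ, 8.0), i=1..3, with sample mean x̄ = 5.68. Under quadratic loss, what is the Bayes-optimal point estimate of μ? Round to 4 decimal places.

5.5813

Posterior for μ is Normal. Precision-weighted mean: (1/7.6·5.3 + 3/8.0·5.68) / (1/7.6 + 3/8.0) = 5.5813.
A Normal posterior is symmetric, so mode = mean.
Quadratic loss ⇒ the optimal estimator is the posterior mean.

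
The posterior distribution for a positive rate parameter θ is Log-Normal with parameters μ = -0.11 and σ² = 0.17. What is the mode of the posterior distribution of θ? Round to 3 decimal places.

Mode = exp(μ − σ²) = exp(-0.28) = 0.756.
Mean = exp(μ + σ²/2) = exp(-0.025) = 0.975.
This is the posterior mode — the MAP estimate.

0.756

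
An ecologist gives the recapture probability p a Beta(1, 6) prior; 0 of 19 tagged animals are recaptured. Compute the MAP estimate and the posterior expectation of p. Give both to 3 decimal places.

Posterior: Beta(1+0, 6+19) = Beta(1, 25).
Since α = 1 ≤ 1 and β > 1, the Beta density is monotone decreasing on [0,1]; the mode is at 0.
Mean = 1/(1+25) = 0.038.

MAP: 0.000. Posterior mean: 0.038.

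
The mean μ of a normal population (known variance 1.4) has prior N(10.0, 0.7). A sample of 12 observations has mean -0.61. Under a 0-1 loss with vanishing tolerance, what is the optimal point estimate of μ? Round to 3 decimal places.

0.906

Posterior for μ is Normal. Precision-weighted mean: (1/0.7·10.0 + 12/1.4·-0.61) / (1/0.7 + 12/1.4) = 0.906.
A Normal posterior is symmetric, so mode = mean.
This is the posterior mode — the MAP estimate.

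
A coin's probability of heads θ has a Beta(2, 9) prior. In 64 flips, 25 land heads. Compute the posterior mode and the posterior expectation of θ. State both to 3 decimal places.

MAP: 0.356. Posterior mean: 0.360.

Posterior: Beta(2+25, 9+39) = Beta(27, 48).
Mode = (27−1)/(27+48−2) = 26/73 = 0.356.
Mean = 27/(27+48) = 27/75 = 0.360.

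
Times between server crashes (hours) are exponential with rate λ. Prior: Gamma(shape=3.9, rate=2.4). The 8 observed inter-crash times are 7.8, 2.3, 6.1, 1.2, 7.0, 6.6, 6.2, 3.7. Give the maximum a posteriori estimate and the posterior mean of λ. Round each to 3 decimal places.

MAP = 0.252; posterior mean = 0.275

Σ times = 40.9. Posterior: Gamma(shape = 3.9+8 = 11.9, rate = 2.4+40.9 = 43.3).
Mode = (α−1)/β = 10.9/43.3 = 0.252.
Mean = α/β = 11.9/43.3 = 0.275.
Right-skewed posterior ⇒ mode < mean.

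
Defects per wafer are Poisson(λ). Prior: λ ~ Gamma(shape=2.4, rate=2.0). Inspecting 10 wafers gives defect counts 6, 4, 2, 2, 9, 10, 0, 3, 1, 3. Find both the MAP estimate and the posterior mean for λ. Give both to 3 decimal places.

MAP = 3.450; posterior mean = 3.533

Σ counts = 40. Posterior: Gamma(shape = 2.4+40 = 42.4, rate = 2.0+10 = 12.0).
Mode = (α−1)/β = 41.4/12.0 = 3.450.
Mean = α/β = 42.4/12.0 = 3.533.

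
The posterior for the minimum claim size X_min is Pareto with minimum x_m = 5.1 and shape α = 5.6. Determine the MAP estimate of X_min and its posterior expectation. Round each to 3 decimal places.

MAP = 5.100; posterior mean = 6.209

The Pareto density is strictly decreasing on [x_m, ∞), so the mode is x_m = 5.100.
Mean = α·x_m/(α−1) = 5.6·5.1/4.6 = 6.209.
Right-skewed posterior ⇒ mode < mean.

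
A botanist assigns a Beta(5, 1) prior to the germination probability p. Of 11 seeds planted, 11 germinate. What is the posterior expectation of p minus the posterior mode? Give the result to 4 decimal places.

Posterior: Beta(5+11, 1+0) = Beta(16, 1).
Since β = 1 ≤ 1 and α > 1, the Beta density is monotone increasing on [0,1]; the mode is at 1.
Mean = 16/(16+1) = 0.9412.
Difference = 0.9412 − 1.0000 = -0.0588.
The mean is pulled below the mode by the posterior's left skew.

-0.0588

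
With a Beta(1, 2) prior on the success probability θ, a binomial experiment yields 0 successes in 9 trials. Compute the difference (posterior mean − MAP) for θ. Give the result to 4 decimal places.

Posterior: Beta(1+0, 2+9) = Beta(1, 11).
Since α = 1 ≤ 1 and β > 1, the Beta density is monotone decreasing on [0,1]; the mode is at 0.
Mean = 1/(1+11) = 0.0833.
Difference = 0.0833 − 0.0000 = 0.0833.

0.0833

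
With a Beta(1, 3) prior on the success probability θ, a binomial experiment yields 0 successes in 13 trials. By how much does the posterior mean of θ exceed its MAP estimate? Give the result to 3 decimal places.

Posterior: Beta(1+0, 3+13) = Beta(1, 16).
Since α = 1 ≤ 1 and β > 1, the Beta density is monotone decreasing on [0,1]; the mode is at 0.
Mean = 1/(1+16) = 0.059.
Difference = 0.059 − 0.000 = 0.059.
Mean > mode: the posterior has a right tail.

0.059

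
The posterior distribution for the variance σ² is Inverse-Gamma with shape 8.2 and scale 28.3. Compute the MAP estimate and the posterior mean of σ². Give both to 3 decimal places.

σ²_MAP = 3.076, E[σ²|data] = 3.931

Mode = β/(α+1) = 28.3/9.2 = 3.076.
Mean = β/(α−1) = 28.3/7.2 = 3.931.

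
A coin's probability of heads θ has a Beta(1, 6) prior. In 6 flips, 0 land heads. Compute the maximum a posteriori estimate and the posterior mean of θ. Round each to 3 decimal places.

θ_MAP = 0.000, E[θ|data] = 0.077

Posterior: Beta(1+0, 6+6) = Beta(1, 12).
Since α = 1 ≤ 1 and β > 1, the Beta density is monotone decreasing on [0,1]; the mode is at 0.
Mean = 1/(1+12) = 0.077.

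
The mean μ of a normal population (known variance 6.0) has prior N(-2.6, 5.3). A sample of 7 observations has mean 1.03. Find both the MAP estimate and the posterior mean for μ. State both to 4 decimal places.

MAP: 0.5247. Posterior mean: 0.5247.

Posterior for μ is Normal. Precision-weighted mean: (1/5.3·-2.6 + 7/6.0·1.03) / (1/5.3 + 7/6.0) = 0.5247.
A Normal posterior is symmetric, so mode = mean.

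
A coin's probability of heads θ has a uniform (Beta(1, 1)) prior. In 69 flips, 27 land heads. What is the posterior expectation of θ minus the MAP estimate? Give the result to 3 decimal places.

Posterior: Beta(1+27, 1+42) = Beta(28, 43).
Mode = (28−1)/(28+43−2) = 27/69 = 0.391.
Mean = 28/(28+43) = 28/71 = 0.394.
Difference = 0.394 − 0.391 = 0.003.

0.003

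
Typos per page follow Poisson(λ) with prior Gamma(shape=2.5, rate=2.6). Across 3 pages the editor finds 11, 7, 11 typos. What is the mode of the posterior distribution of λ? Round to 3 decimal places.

5.446

Σ counts = 29. Posterior: Gamma(shape = 2.5+29 = 31.5, rate = 2.6+3 = 5.6).
Mode = (α−1)/β = 30.5/5.6 = 5.446.
Mean = α/β = 31.5/5.6 = 5.625.
This is the posterior mode — the MAP estimate.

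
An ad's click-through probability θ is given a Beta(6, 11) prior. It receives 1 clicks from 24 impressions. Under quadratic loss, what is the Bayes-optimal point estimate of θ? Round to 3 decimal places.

0.171

Posterior: Beta(6+1, 11+23) = Beta(7, 34).
Mode = (7−1)/(7+34−2) = 6/39 = 0.154.
Mean = 7/(7+34) = 7/41 = 0.171.
Quadratic loss ⇒ the optimal estimator is the posterior mean.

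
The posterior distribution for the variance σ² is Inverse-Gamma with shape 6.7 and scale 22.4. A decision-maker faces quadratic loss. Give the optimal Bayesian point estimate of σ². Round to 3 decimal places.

Mode = β/(α+1) = 22.4/7.7 = 2.909.
Mean = β/(α−1) = 22.4/5.7 = 3.930.
Quadratic loss ⇒ the optimal estimator is the posterior mean.

3.930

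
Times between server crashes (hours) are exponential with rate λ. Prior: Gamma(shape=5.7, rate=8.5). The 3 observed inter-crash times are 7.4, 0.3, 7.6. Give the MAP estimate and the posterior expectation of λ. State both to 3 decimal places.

MAP: 0.324. Posterior mean: 0.366.

Σ times = 15.3. Posterior: Gamma(shape = 5.7+3 = 8.7, rate = 8.5+15.3 = 23.8).
Mode = (α−1)/β = 7.7/23.8 = 0.324.
Mean = α/β = 8.7/23.8 = 0.366.
Mean > mode: the posterior has a right tail.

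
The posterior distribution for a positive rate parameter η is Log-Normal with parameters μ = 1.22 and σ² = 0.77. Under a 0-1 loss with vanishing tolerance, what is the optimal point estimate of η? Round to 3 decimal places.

1.568

Mode = exp(μ − σ²) = exp(0.45) = 1.568.
Mean = exp(μ + σ²/2) = exp(1.605) = 4.978.
This is the posterior mode — the MAP estimate.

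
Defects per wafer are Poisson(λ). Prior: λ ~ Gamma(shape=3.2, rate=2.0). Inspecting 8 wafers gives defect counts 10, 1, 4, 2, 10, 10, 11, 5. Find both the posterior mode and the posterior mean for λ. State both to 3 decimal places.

Σ counts = 53. Posterior: Gamma(shape = 3.2+53 = 56.2, rate = 2.0+8 = 10.0).
Mode = (α−1)/β = 55.2/10.0 = 5.520.
Mean = α/β = 56.2/10.0 = 5.620.

posterior mode = 5.520, posterior mean = 5.620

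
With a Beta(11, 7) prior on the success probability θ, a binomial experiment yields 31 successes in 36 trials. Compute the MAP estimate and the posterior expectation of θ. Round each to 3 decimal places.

Posterior: Beta(11+31, 7+5) = Beta(42, 12).
Mode = (42−1)/(42+12−2) = 41/52 = 0.788.
Mean = 42/(42+12) = 42/54 = 0.778.

θ_MAP = 0.788, E[θ|data] = 0.778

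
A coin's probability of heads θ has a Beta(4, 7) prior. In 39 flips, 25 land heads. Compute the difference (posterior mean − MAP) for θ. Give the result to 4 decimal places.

-0.0033

Posterior: Beta(4+25, 7+14) = Beta(29, 21).
Mode = (29−1)/(29+21−2) = 28/48 = 0.5833.
Mean = 29/(29+21) = 29/50 = 0.5800.
Difference = 0.5800 − 0.5833 = -0.0033.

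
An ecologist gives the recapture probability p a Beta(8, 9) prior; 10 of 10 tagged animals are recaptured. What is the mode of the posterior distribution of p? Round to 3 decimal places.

0.680

Posterior: Beta(8+10, 9+0) = Beta(18, 9).
Mode = (18−1)/(18+9−2) = 17/25 = 0.680.
Mean = 18/(18+9) = 18/27 = 0.667.
This is the posterior mode — the MAP estimate.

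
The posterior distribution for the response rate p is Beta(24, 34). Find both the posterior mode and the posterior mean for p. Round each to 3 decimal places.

Mode = (24−1)/(24+34−2) = 23/56 = 0.411.
Mean = 24/(24+34) = 24/58 = 0.414.

posterior mode = 0.411, posterior mean = 0.414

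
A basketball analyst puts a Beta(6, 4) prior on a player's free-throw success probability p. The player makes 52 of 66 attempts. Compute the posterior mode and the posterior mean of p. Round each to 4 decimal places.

MAP = 0.7703; posterior mean = 0.7632

Posterior: Beta(6+52, 4+14) = Beta(58, 18).
Mode = (58−1)/(58+18−2) = 57/74 = 0.7703.
Mean = 58/(58+18) = 58/76 = 0.7632.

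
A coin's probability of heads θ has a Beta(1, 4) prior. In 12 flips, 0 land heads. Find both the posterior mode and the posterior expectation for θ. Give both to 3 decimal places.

θ_MAP = 0.000, E[θ|data] = 0.059

Posterior: Beta(1+0, 4+12) = Beta(1, 16).
Since α = 1 ≤ 1 and β > 1, the Beta density is monotone decreasing on [0,1]; the mode is at 0.
Mean = 1/(1+16) = 0.059.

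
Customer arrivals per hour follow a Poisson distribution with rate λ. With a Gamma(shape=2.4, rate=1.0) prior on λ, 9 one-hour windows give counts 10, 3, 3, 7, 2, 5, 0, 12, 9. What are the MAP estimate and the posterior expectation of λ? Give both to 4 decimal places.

Σ counts = 51. Posterior: Gamma(shape = 2.4+51 = 53.4, rate = 1.0+9 = 10.0).
Mode = (α−1)/β = 52.4/10.0 = 5.2400.
Mean = α/β = 53.4/10.0 = 5.3400.
Right-skewed posterior ⇒ mode < mean.

MAP = 5.2400; posterior mean = 5.3400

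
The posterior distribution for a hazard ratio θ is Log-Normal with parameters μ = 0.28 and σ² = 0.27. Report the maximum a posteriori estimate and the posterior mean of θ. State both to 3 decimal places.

MAP = 1.010, posterior mean = 1.514

Mode = exp(μ − σ²) = exp(0.01) = 1.010.
Mean = exp(μ + σ²/2) = exp(0.415) = 1.514.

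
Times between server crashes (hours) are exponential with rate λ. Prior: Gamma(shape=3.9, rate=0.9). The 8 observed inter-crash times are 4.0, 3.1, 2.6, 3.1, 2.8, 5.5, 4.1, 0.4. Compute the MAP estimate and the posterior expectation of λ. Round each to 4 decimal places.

Σ times = 25.6. Posterior: Gamma(shape = 3.9+8 = 11.9, rate = 0.9+25.6 = 26.5).
Mode = (α−1)/β = 10.9/26.5 = 0.4113.
Mean = α/β = 11.9/26.5 = 0.4491.

MAP = 0.4113, posterior mean = 0.4491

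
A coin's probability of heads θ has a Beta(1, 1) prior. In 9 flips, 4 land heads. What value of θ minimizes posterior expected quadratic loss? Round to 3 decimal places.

0.455

Posterior: Beta(1+4, 1+5) = Beta(5, 6).
Mode = (5−1)/(5+6−2) = 4/9 = 0.444.
With a flat prior the MAP equals the MLE, 4/9.
Mean = 5/(5+6) = 5/11 = 0.455.
Quadratic loss ⇒ the optimal estimator is the posterior mean.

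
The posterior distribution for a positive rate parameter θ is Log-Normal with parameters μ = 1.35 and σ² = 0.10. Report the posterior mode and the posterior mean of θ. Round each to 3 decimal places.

MAP = 3.490, posterior mean = 4.055

Mode = exp(μ − σ²) = exp(1.25) = 3.490.
Mean = exp(μ + σ²/2) = exp(1.400) = 4.055.
Right-skewed posterior ⇒ mode < mean.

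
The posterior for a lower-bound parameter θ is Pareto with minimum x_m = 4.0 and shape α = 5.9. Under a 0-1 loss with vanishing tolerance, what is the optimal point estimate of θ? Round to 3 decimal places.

4.000

The Pareto density is strictly decreasing on [x_m, ∞), so the mode is x_m = 4.000.
Mean = α·x_m/(α−1) = 5.9·4.0/4.9 = 4.816.
This is the posterior mode — the MAP estimate.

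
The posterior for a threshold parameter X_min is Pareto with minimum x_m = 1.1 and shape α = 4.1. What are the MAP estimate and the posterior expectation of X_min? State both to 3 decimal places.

MAP = 1.100, posterior mean = 1.455

The Pareto density is strictly decreasing on [x_m, ∞), so the mode is x_m = 1.100.
Mean = α·x_m/(α−1) = 4.1·1.1/3.1 = 1.455.
Right-skewed posterior ⇒ mode < mean.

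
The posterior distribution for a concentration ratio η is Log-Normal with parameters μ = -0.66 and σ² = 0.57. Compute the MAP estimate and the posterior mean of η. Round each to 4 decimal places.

MAP estimate = 0.2923, posterior mean = 0.6873

Mode = exp(μ − σ²) = exp(-1.23) = 0.2923.
Mean = exp(μ + σ²/2) = exp(-0.375) = 0.6873.
The mean is pulled above the mode by the posterior's right skew.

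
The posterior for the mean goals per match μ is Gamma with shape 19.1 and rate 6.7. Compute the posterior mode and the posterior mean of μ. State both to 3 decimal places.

Mode = (α−1)/β = 18.1/6.7 = 2.701.
Mean = α/β = 19.1/6.7 = 2.851.

μ_MAP = 2.701, E[μ|data] = 2.851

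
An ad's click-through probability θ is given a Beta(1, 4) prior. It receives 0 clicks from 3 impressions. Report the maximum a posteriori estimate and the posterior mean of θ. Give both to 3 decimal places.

MAP: 0.000. Posterior mean: 0.125.

Posterior: Beta(1+0, 4+3) = Beta(1, 7).
Since α = 1 ≤ 1 and β > 1, the Beta density is monotone decreasing on [0,1]; the mode is at 0.
Mean = 1/(1+7) = 0.125.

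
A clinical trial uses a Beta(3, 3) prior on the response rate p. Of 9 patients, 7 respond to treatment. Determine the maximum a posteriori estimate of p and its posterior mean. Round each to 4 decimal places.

p_MAP = 0.6923, E[p|data] = 0.6667

Posterior: Beta(3+7, 3+2) = Beta(10, 5).
Mode = (10−1)/(10+5−2) = 9/13 = 0.6923.
Mean = 10/(10+5) = 10/15 = 0.6667.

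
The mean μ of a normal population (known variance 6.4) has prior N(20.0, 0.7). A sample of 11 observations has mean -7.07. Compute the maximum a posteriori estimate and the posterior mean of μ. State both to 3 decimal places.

Posterior for μ is Normal. Precision-weighted mean: (1/0.7·20.0 + 11/6.4·-7.07) / (1/0.7 + 11/6.4) = 5.217.
A Normal posterior is symmetric, so mode = mean.

MAP = 5.217, posterior mean = 5.217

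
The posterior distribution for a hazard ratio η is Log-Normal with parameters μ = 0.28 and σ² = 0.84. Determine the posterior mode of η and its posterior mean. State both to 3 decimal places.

posterior mode = 0.571, posterior mean = 2.014

Mode = exp(μ − σ²) = exp(-0.56) = 0.571.
Mean = exp(μ + σ²/2) = exp(0.700) = 2.014.
Right-skewed posterior ⇒ mode < mean.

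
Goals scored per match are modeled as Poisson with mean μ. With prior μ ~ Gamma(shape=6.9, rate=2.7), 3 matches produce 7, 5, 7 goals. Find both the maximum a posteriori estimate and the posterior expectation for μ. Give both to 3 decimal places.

MAP = 4.368, posterior mean = 4.544

Σ counts = 19. Posterior: Gamma(shape = 6.9+19 = 25.9, rate = 2.7+3 = 5.7).
Mode = (α−1)/β = 24.9/5.7 = 4.368.
Mean = α/β = 25.9/5.7 = 4.544.
Mean > mode: the posterior has a right tail.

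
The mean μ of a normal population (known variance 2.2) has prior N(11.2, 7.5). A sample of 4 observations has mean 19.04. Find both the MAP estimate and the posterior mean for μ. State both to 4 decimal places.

MAP = 18.5043, posterior mean = 18.5043

Posterior for μ is Normal. Precision-weighted mean: (1/7.5·11.2 + 4/2.2·19.04) / (1/7.5 + 4/2.2) = 18.5043.
A Normal posterior is symmetric, so mode = mean.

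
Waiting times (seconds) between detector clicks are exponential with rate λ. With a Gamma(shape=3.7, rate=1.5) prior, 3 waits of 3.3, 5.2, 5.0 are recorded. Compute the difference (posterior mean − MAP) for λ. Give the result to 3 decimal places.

0.067

Σ times = 13.5. Posterior: Gamma(shape = 3.7+3 = 6.7, rate = 1.5+13.5 = 15.0).
Mode = (α−1)/β = 5.7/15.0 = 0.380.
Mean = α/β = 6.7/15.0 = 0.447.
Difference = 0.447 − 0.380 = 0.067.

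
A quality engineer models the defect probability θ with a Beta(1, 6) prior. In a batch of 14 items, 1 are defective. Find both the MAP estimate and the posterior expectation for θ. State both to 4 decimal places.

Posterior: Beta(1+1, 6+13) = Beta(2, 19).
Mode = (2−1)/(2+19−2) = 1/19 = 0.0526.
Mean = 2/(2+19) = 2/21 = 0.0952.

MAP = 0.0526; posterior mean = 0.0952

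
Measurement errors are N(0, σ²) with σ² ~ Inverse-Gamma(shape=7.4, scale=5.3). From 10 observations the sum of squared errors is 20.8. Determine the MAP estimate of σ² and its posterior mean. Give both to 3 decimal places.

Posterior: Inverse-Gamma(shape = 7.4+10/2 = 12.4, scale = 5.3+20.8/2 = 15.7).
Mode = β/(α+1) = 15.7/13.4 = 1.172.
Mean = β/(α−1) = 15.7/11.4 = 1.377.
Mean > mode: the posterior has a right tail.

MAP estimate = 1.172, posterior mean = 1.377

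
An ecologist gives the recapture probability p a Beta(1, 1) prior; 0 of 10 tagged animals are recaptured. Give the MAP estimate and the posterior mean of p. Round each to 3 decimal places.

MAP = 0.000; posterior mean = 0.083

Posterior: Beta(1+0, 1+10) = Beta(1, 11).
Since α = 1 ≤ 1 and β > 1, the Beta density is monotone decreasing on [0,1]; the mode is at 0.
Mean = 1/(1+11) = 0.083.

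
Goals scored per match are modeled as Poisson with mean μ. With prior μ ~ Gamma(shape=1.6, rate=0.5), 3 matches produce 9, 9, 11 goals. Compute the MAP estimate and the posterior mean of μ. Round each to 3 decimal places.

Σ counts = 29. Posterior: Gamma(shape = 1.6+29 = 30.6, rate = 0.5+3 = 3.5).
Mode = (α−1)/β = 29.6/3.5 = 8.457.
Mean = α/β = 30.6/3.5 = 8.743.

MAP estimate = 8.457, posterior mean = 8.743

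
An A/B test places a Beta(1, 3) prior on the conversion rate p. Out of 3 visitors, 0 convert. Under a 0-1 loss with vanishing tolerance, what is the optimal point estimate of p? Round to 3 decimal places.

Posterior: Beta(1+0, 3+3) = Beta(1, 6).
Since α = 1 ≤ 1 and β > 1, the Beta density is monotone decreasing on [0,1]; the mode is at 0.
Mean = 1/(1+6) = 0.143.
This is the posterior mode — the MAP estimate.

0.000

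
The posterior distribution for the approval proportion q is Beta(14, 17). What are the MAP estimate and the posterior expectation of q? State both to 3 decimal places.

MAP = 0.448, posterior mean = 0.452

Mode = (14−1)/(14+17−2) = 13/29 = 0.448.
Mean = 14/(14+17) = 14/31 = 0.452.
The posterior is right-skewed, so the mean exceeds the mode.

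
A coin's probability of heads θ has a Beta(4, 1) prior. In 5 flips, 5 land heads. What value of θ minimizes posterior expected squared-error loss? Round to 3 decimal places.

Posterior: Beta(4+5, 1+0) = Beta(9, 1).
Since β = 1 ≤ 1 and α > 1, the Beta density is monotone increasing on [0,1]; the mode is at 1.
Mean = 9/(9+1) = 0.900.
Squared-error loss ⇒ the optimal estimator is the posterior mean.

0.900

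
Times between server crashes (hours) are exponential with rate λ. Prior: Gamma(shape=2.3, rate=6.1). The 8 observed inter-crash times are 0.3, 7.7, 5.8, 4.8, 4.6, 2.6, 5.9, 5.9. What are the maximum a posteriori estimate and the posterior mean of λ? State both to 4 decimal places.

MAP = 0.2128, posterior mean = 0.2357

Σ times = 37.6. Posterior: Gamma(shape = 2.3+8 = 10.3, rate = 6.1+37.6 = 43.7).
Mode = (α−1)/β = 9.3/43.7 = 0.2128.
Mean = α/β = 10.3/43.7 = 0.2357.
The posterior is right-skewed, so the mean exceeds the mode.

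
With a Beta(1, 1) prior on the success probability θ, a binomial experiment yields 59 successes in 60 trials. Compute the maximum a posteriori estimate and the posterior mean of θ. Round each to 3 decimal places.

MAP = 0.983, posterior mean = 0.968

Posterior: Beta(1+59, 1+1) = Beta(60, 2).
Mode = (60−1)/(60+2−2) = 59/60 = 0.983.
With a flat prior the MAP equals the MLE, 59/60.
Mean = 60/(60+2) = 60/62 = 0.968.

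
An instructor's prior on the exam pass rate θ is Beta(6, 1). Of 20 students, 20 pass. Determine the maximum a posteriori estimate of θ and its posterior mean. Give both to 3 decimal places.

MAP = 1.000; posterior mean = 0.963

Posterior: Beta(6+20, 1+0) = Beta(26, 1).
Since β = 1 ≤ 1 and α > 1, the Beta density is monotone increasing on [0,1]; the mode is at 1.
Mean = 26/(26+1) = 0.963.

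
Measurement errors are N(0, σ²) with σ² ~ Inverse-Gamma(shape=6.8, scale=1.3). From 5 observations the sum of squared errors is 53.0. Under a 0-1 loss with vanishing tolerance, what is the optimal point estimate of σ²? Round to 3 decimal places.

Posterior: Inverse-Gamma(shape = 6.8+5/2 = 9.3, scale = 1.3+53.0/2 = 27.8).
Mode = β/(α+1) = 27.8/10.3 = 2.699.
Mean = β/(α−1) = 27.8/8.3 = 3.349.
This is the posterior mode — the MAP estimate.

2.699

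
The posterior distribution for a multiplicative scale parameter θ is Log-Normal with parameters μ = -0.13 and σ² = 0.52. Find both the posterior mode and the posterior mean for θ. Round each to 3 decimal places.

Mode = exp(μ − σ²) = exp(-0.65) = 0.522.
Mean = exp(μ + σ²/2) = exp(0.130) = 1.139.
The posterior is right-skewed, so the mean exceeds the mode.

MAP: 0.522. Posterior mean: 1.139.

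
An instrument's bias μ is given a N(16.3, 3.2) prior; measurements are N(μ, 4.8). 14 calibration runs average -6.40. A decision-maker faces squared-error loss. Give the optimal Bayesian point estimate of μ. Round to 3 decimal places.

-4.203

Posterior for μ is Normal. Precision-weighted mean: (1/3.2·16.3 + 14/4.8·-6.40) / (1/3.2 + 14/4.8) = -4.203.
A Normal posterior is symmetric, so mode = mean.
Squared-error loss ⇒ the optimal estimator is the posterior mean.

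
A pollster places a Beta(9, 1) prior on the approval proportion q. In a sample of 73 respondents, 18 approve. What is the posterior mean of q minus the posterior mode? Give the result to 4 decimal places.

Posterior: Beta(9+18, 1+55) = Beta(27, 56).
Mode = (27−1)/(27+56−2) = 26/81 = 0.3210.
Mean = 27/(27+56) = 27/83 = 0.3253.
Difference = 0.3253 − 0.3210 = 0.0043.
The posterior is right-skewed, so the mean exceeds the mode.

0.0043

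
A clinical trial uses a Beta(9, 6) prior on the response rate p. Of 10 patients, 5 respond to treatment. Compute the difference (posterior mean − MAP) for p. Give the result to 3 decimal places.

-0.005

Posterior: Beta(9+5, 6+5) = Beta(14, 11).
Mode = (14−1)/(14+11−2) = 13/23 = 0.565.
Mean = 14/(14+11) = 14/25 = 0.560.
Difference = 0.560 − 0.565 = -0.005.
Left-skewed posterior ⇒ mean < mode.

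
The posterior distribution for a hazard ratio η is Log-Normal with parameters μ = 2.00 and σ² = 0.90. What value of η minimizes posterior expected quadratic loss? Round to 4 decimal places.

Mode = exp(μ − σ²) = exp(1.10) = 3.0042.
Mean = exp(μ + σ²/2) = exp(2.450) = 11.5883.
Quadratic loss ⇒ the optimal estimator is the posterior mean.

11.5883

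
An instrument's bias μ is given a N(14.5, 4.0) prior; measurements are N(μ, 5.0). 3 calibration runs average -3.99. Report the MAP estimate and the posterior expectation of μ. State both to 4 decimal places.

MAP = 1.4482; posterior mean = 1.4482

Posterior for μ is Normal. Precision-weighted mean: (1/4.0·14.5 + 3/5.0·-3.99) / (1/4.0 + 3/5.0) = 1.4482.
A Normal posterior is symmetric, so mode = mean.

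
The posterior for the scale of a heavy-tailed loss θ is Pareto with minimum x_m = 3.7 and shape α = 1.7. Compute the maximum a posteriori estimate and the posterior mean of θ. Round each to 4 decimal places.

The Pareto density is strictly decreasing on [x_m, ∞), so the mode is x_m = 3.7000.
Mean = α·x_m/(α−1) = 1.7·3.7/0.7 = 8.9857.
The posterior is right-skewed, so the mean exceeds the mode.

MAP = 3.7000; posterior mean = 8.9857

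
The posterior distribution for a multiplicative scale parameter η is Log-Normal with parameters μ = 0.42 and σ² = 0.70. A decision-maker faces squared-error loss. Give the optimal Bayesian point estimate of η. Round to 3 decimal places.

2.160

Mode = exp(μ − σ²) = exp(-0.28) = 0.756.
Mean = exp(μ + σ²/2) = exp(0.770) = 2.160.
Squared-error loss ⇒ the optimal estimator is the posterior mean.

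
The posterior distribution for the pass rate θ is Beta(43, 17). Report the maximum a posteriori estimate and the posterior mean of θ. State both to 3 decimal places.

Mode = (43−1)/(43+17−2) = 42/58 = 0.724.
Mean = 43/(43+17) = 43/60 = 0.717.

MAP: 0.724. Posterior mean: 0.717.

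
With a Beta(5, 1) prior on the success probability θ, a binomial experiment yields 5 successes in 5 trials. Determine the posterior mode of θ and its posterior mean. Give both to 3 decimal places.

MAP = 1.000, posterior mean = 0.909

Posterior: Beta(5+5, 1+0) = Beta(10, 1).
Since β = 1 ≤ 1 and α > 1, the Beta density is monotone increasing on [0,1]; the mode is at 1.
Mean = 10/(10+1) = 0.909.
Mode > mean: the posterior has a left tail.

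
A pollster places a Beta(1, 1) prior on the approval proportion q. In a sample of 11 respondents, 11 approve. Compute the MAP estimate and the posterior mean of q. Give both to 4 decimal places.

Posterior: Beta(1+11, 1+0) = Beta(12, 1).
Since β = 1 ≤ 1 and α > 1, the Beta density is monotone increasing on [0,1]; the mode is at 1.
Mean = 12/(12+1) = 0.9231.

MAP = 1.0000; posterior mean = 0.9231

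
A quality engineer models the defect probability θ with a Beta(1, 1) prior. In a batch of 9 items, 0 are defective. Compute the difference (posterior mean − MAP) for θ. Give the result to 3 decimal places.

0.091

Posterior: Beta(1+0, 1+9) = Beta(1, 10).
Since α = 1 ≤ 1 and β > 1, the Beta density is monotone decreasing on [0,1]; the mode is at 0.
Mean = 1/(1+10) = 0.091.
Difference = 0.091 − 0.000 = 0.091.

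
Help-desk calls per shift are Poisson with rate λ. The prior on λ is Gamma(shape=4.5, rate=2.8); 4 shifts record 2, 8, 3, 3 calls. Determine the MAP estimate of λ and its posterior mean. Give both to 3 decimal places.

Σ counts = 16. Posterior: Gamma(shape = 4.5+16 = 20.5, rate = 2.8+4 = 6.8).
Mode = (α−1)/β = 19.5/6.8 = 2.868.
Mean = α/β = 20.5/6.8 = 3.015.

MAP = 2.868, posterior mean = 3.015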